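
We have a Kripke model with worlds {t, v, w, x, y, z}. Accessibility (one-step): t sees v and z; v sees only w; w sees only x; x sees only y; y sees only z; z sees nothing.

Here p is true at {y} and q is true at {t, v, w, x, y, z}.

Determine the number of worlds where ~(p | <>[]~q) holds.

t: p | <>[]~q is T. ✗
v: p | <>[]~q is F. ✓
w: p | <>[]~q is F. ✓
x: p | <>[]~q is F. ✓
y: p | <>[]~q is T. ✗
z: p | <>[]~q is F. ✓
Satisfying worlds: {v, w, x, z}.

4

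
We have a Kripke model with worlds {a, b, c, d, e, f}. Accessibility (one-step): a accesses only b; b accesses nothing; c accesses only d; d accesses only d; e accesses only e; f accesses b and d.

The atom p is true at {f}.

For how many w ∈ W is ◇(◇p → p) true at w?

a: successors {b}; ◇p → p there: b:T. ✓
b: no successors, so ◇(◇p → p) fails. ✗
c: successors {d}; ◇p → p there: d:T. ✓
d: successors {d}; ◇p → p there: d:T. ✓
e: successors {e}; ◇p → p there: e:T. ✓
f: successors {b, d}; ◇p → p there: b:T, d:T. ✓
Satisfying worlds: {a, c, d, e, f}.

5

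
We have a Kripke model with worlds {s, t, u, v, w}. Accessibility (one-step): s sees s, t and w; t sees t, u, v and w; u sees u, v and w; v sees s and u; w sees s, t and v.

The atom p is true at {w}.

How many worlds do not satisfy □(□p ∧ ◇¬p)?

s: successors {s, t, w}; □p ∧ ◇¬p there: s:F, t:F, w:F. ✗
t: successors {t, u, v, w}; □p ∧ ◇¬p there: t:F, u:F, v:F, w:F. ✗
u: successors {u, v, w}; □p ∧ ◇¬p there: u:F, v:F, w:F. ✗
v: successors {s, u}; □p ∧ ◇¬p there: s:F, u:F. ✗
w: successors {s, t, v}; □p ∧ ◇¬p there: s:F, t:F, v:F. ✗
Satisfying worlds: ∅.
So □(□p ∧ ◇¬p) fails at the other 5 worlds.

5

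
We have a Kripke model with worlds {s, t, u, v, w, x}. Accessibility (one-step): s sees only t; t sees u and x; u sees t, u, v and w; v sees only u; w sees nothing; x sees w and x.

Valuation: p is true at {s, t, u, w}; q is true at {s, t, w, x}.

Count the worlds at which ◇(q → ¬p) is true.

4

s: successors {t}; q → ¬p there: t:F. ✗
t: successors {u, x}; q → ¬p there: u:T, x:T. ✓
u: successors {t, u, v, w}; q → ¬p there: t:F, u:T, v:T, w:F. ✓
v: successors {u}; q → ¬p there: u:T. ✓
w: no successors, so ◇(q → ¬p) fails. ✗
x: successors {w, x}; q → ¬p there: w:F, x:T. ✓
Satisfying worlds: {t, u, v, x}.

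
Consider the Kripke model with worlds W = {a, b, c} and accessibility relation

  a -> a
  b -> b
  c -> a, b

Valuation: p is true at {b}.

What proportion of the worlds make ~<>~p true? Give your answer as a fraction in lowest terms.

1/3

a: <>~p is T. ✗
b: <>~p is F. ✓
c: <>~p is T. ✗
That's 1 of 3 worlds, so 1/3.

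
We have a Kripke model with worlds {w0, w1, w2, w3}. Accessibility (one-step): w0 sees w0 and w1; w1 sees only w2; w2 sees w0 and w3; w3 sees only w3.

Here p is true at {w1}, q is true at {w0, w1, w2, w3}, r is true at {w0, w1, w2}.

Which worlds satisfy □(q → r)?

w0: successors {w0, w1}; q → r there: w0:T, w1:T. ✓
w1: successors {w2}; q → r there: w2:T. ✓
w2: successors {w0, w3}; q → r there: w0:T, w3:F. ✗
w3: successors {w3}; q → r there: w3:F. ✗

{w0, w1}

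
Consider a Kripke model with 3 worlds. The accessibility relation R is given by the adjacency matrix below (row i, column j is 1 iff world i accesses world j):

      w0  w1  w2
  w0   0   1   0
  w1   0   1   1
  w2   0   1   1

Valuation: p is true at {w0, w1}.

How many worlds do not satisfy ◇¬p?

w0: successors {w1}; ¬p there: w1:F. ✗
w1: successors {w1, w2}; ¬p there: w1:F, w2:T. ✓
w2: successors {w1, w2}; ¬p there: w1:F, w2:T. ✓
Satisfying worlds: {w1, w2}.
So ◇¬p fails at the other 1 world.

1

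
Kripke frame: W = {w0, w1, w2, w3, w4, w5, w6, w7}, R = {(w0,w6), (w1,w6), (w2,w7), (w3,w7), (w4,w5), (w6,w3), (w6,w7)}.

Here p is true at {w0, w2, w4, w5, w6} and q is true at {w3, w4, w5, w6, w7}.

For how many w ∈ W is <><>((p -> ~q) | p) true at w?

3

w0: successors {w6}; <>((p -> ~q) | p) there: w6:T. ✓
w1: successors {w6}; <>((p -> ~q) | p) there: w6:T. ✓
w2: successors {w7}; <>((p -> ~q) | p) there: w7:F. ✗
w3: successors {w7}; <>((p -> ~q) | p) there: w7:F. ✗
w4: successors {w5}; <>((p -> ~q) | p) there: w5:F. ✗
w5: no successors, so <><>((p -> ~q) | p) fails. ✗
w6: successors {w3, w7}; <>((p -> ~q) | p) there: w3:T, w7:F. ✓
w7: no successors, so <><>((p -> ~q) | p) fails. ✗
Satisfying worlds: {w0, w1, w6}.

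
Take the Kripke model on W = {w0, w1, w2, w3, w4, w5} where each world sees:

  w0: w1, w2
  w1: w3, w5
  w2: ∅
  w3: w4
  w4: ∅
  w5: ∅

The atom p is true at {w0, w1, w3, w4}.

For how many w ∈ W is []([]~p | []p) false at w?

w0: successors {w1, w2}; []~p | []p there: w1:F, w2:T. ✗
w1: successors {w3, w5}; []~p | []p there: w3:T, w5:T. ✓
w2: no successors, so []([]~p | []p) holds vacuously. ✓
w3: successors {w4}; []~p | []p there: w4:T. ✓
w4: no successors, so []([]~p | []p) holds vacuously. ✓
w5: no successors, so []([]~p | []p) holds vacuously. ✓
Satisfying worlds: {w1, w2, w3, w4, w5}.
So []([]~p | []p) fails at the other 1 world.

1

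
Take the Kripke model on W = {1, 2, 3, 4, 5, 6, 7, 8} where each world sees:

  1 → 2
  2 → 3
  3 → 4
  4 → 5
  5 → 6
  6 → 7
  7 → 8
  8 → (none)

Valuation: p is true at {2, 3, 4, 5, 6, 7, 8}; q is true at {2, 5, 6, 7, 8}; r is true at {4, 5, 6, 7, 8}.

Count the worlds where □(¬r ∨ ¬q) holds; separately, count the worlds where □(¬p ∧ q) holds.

4 and 1

For □(¬r ∨ ¬q):
1: successors {2}; ¬r ∨ ¬q there: 2:T. ✓
2: successors {3}; ¬r ∨ ¬q there: 3:T. ✓
3: successors {4}; ¬r ∨ ¬q there: 4:T. ✓
4: successors {5}; ¬r ∨ ¬q there: 5:F. ✗
5: successors {6}; ¬r ∨ ¬q there: 6:F. ✗
6: successors {7}; ¬r ∨ ¬q there: 7:F. ✗
7: successors {8}; ¬r ∨ ¬q there: 8:F. ✗
8: no successors, so □(¬r ∨ ¬q) holds vacuously. ✓
— 4 worlds.
For □(¬p ∧ q):
1: successors {2}; ¬p ∧ q there: 2:F. ✗
2: successors {3}; ¬p ∧ q there: 3:F. ✗
3: successors {4}; ¬p ∧ q there: 4:F. ✗
4: successors {5}; ¬p ∧ q there: 5:F. ✗
5: successors {6}; ¬p ∧ q there: 6:F. ✗
6: successors {7}; ¬p ∧ q there: 7:F. ✗
7: successors {8}; ¬p ∧ q there: 8:F. ✗
8: no successors, so □(¬p ∧ q) holds vacuously. ✓
— 1 world.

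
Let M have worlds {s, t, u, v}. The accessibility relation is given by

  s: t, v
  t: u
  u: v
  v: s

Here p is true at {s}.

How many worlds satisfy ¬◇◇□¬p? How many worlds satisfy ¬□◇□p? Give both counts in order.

1 and 2

For ¬◇◇□¬p:
s: ◇◇□¬p is T. ✗
t: ◇◇□¬p is F. ✓
u: ◇◇□¬p is T. ✗
v: ◇◇□¬p is T. ✗
— 1 world.
For ¬□◇□p:
s: □◇□p is F. ✓
t: □◇□p is T. ✗
u: □◇□p is F. ✓
v: □◇□p is T. ✗
— 2 worlds.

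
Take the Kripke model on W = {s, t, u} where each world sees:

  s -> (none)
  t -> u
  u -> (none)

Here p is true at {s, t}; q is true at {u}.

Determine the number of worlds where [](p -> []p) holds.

s: no successors, so [](p -> []p) holds vacuously. ✓
t: successors {u}; p -> []p there: u:T. ✓
u: no successors, so [](p -> []p) holds vacuously. ✓
Satisfying worlds: {s, t, u}.

3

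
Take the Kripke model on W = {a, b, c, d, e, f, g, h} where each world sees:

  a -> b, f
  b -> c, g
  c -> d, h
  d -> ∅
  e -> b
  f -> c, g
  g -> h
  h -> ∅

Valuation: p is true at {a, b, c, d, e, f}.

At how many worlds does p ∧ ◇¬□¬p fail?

a: p is T, ◇¬□¬p is T. ✓
b: p is T, ◇¬□¬p is T. ✓
c: p is T, ◇¬□¬p is F. ✗
d: p is T, ◇¬□¬p is F. ✗
e: p is T, ◇¬□¬p is T. ✓
f: p is T, ◇¬□¬p is T. ✓
g: p is F, ◇¬□¬p is F. ✗
h: p is F, ◇¬□¬p is F. ✗
Satisfying worlds: {a, b, e, f}.
So p ∧ ◇¬□¬p fails at the other 4 worlds.

4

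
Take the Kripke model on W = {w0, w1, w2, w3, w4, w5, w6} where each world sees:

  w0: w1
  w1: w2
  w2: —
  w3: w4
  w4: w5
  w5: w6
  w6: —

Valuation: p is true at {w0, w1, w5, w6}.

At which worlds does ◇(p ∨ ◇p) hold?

{w0, w3, w4, w5}

w0: successors {w1}; p ∨ ◇p there: w1:T. ✓
w1: successors {w2}; p ∨ ◇p there: w2:F. ✗
w2: no successors, so ◇(p ∨ ◇p) fails. ✗
w3: successors {w4}; p ∨ ◇p there: w4:T. ✓
w4: successors {w5}; p ∨ ◇p there: w5:T. ✓
w5: successors {w6}; p ∨ ◇p there: w6:T. ✓
w6: no successors, so ◇(p ∨ ◇p) fails. ✗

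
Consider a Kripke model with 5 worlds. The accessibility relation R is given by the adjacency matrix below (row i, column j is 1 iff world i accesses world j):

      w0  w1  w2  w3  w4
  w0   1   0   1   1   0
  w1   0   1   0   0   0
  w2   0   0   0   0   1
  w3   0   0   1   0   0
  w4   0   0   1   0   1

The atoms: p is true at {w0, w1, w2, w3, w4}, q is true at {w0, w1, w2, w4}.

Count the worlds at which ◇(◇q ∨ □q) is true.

w0: successors {w0, w2, w3}; ◇q ∨ □q there: w0:T, w2:T, w3:T. ✓
w1: successors {w1}; ◇q ∨ □q there: w1:T. ✓
w2: successors {w4}; ◇q ∨ □q there: w4:T. ✓
w3: successors {w2}; ◇q ∨ □q there: w2:T. ✓
w4: successors {w2, w4}; ◇q ∨ □q there: w2:T, w4:T. ✓
Satisfying worlds: {w0, w1, w2, w3, w4}.

5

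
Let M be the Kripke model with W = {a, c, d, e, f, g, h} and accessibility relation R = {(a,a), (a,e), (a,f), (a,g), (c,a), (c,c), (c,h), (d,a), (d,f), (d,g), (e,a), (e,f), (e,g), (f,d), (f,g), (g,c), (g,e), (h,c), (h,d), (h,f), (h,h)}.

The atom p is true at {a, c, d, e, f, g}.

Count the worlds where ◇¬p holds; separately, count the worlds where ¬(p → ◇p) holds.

2 and 0

For ◇¬p:
a: successors {a, e, f, g}; ¬p there: a:F, e:F, f:F, g:F. ✗
c: successors {a, c, h}; ¬p there: a:F, c:F, h:T. ✓
d: successors {a, f, g}; ¬p there: a:F, f:F, g:F. ✗
e: successors {a, f, g}; ¬p there: a:F, f:F, g:F. ✗
f: successors {d, g}; ¬p there: d:F, g:F. ✗
g: successors {c, e}; ¬p there: c:F, e:F. ✗
h: successors {c, d, f, h}; ¬p there: c:F, d:F, f:F, h:T. ✓
— 2 worlds.
For ¬(p → ◇p):
a: p → ◇p is T. ✗
c: p → ◇p is T. ✗
d: p → ◇p is T. ✗
e: p → ◇p is T. ✗
f: p → ◇p is T. ✗
g: p → ◇p is T. ✗
h: p → ◇p is T. ✗
— 0 worlds.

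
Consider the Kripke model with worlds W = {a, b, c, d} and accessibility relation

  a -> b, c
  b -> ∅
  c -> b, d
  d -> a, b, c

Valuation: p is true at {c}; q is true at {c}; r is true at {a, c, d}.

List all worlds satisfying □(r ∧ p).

a: successors {b, c}; r ∧ p there: b:F, c:T. ✗
b: no successors, so □(r ∧ p) holds vacuously. ✓
c: successors {b, d}; r ∧ p there: b:F, d:F. ✗
d: successors {a, b, c}; r ∧ p there: a:F, b:F, c:T. ✗

{b}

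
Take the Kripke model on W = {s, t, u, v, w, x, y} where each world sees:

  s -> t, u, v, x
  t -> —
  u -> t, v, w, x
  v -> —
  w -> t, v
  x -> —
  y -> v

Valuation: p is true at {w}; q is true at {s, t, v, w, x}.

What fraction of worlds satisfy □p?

s: successors {t, u, v, x}; p there: t:F, u:F, v:F, x:F. ✗
t: no successors, so □p holds vacuously. ✓
u: successors {t, v, w, x}; p there: t:F, v:F, w:T, x:F. ✗
v: no successors, so □p holds vacuously. ✓
w: successors {t, v}; p there: t:F, v:F. ✗
x: no successors, so □p holds vacuously. ✓
y: successors {v}; p there: v:F. ✗
That's 3 of 7 worlds, so 3/7.

3/7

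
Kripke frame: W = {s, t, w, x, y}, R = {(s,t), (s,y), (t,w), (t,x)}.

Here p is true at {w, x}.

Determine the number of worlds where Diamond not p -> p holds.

4

s: Diamond not p is T, p is F. ✗
t: Diamond not p is F, p is F. ✓
w: Diamond not p is F, p is T. ✓
x: Diamond not p is F, p is T. ✓
y: Diamond not p is F, p is F. ✓
Satisfying worlds: {t, w, x, y}.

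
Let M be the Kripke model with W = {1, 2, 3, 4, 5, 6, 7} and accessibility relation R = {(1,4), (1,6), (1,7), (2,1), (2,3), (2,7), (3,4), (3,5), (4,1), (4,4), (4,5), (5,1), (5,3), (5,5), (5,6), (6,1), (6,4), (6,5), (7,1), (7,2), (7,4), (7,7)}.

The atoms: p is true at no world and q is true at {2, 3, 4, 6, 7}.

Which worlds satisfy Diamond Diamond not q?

{1, 2, 3, 4, 5, 6, 7}

1: successors {4, 6, 7}; Diamond not q there: 4:T, 6:T, 7:T. ✓
2: successors {1, 3, 7}; Diamond not q there: 1:F, 3:T, 7:T. ✓
3: successors {4, 5}; Diamond not q there: 4:T, 5:T. ✓
4: successors {1, 4, 5}; Diamond not q there: 1:F, 4:T, 5:T. ✓
5: successors {1, 3, 5, 6}; Diamond not q there: 1:F, 3:T, 5:T, 6:T. ✓
6: successors {1, 4, 5}; Diamond not q there: 1:F, 4:T, 5:T. ✓
7: successors {1, 2, 4, 7}; Diamond not q there: 1:F, 2:T, 4:T, 7:T. ✓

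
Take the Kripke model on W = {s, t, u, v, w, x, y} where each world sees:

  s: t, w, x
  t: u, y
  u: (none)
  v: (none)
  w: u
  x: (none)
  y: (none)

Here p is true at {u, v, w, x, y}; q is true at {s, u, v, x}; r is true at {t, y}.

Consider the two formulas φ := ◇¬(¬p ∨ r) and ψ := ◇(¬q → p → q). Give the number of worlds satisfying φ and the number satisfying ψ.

For ◇¬(¬p ∨ r):
s: successors {t, w, x}; ¬(¬p ∨ r) there: t:F, w:T, x:T. ✓
t: successors {u, y}; ¬(¬p ∨ r) there: u:T, y:F. ✓
u: no successors, so ◇¬(¬p ∨ r) fails. ✗
v: no successors, so ◇¬(¬p ∨ r) fails. ✗
w: successors {u}; ¬(¬p ∨ r) there: u:T. ✓
x: no successors, so ◇¬(¬p ∨ r) fails. ✗
y: no successors, so ◇¬(¬p ∨ r) fails. ✗
— 3 worlds.
For ◇(¬q → p → q):
s: successors {t, w, x}; ¬q → p → q there: t:T, w:F, x:T. ✓
t: successors {u, y}; ¬q → p → q there: u:T, y:F. ✓
u: no successors, so ◇(¬q → p → q) fails. ✗
v: no successors, so ◇(¬q → p → q) fails. ✗
w: successors {u}; ¬q → p → q there: u:T. ✓
x: no successors, so ◇(¬q → p → q) fails. ✗
y: no successors, so ◇(¬q → p → q) fails. ✗
— 3 worlds.

3 and 3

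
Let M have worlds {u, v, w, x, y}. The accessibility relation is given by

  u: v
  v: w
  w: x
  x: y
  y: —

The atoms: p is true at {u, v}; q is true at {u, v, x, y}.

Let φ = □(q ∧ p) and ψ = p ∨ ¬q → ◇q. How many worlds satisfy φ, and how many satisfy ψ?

For □(q ∧ p):
u: successors {v}; q ∧ p there: v:T. ✓
v: successors {w}; q ∧ p there: w:F. ✗
w: successors {x}; q ∧ p there: x:F. ✗
x: successors {y}; q ∧ p there: y:F. ✗
y: no successors, so □(q ∧ p) holds vacuously. ✓
— 2 worlds.
For p ∨ ¬q → ◇q:
u: p ∨ ¬q is T, ◇q is T. ✓
v: p ∨ ¬q is T, ◇q is F. ✗
w: p ∨ ¬q is T, ◇q is T. ✓
x: p ∨ ¬q is F, ◇q is T. ✓
y: p ∨ ¬q is F, ◇q is F. ✓
— 4 worlds.

2 and 4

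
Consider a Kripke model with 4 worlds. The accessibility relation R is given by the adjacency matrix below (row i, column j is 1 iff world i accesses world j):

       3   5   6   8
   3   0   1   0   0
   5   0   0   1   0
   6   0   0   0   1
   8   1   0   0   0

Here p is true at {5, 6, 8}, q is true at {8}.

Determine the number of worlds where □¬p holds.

3: successors {5}; ¬p there: 5:F. ✗
5: successors {6}; ¬p there: 6:F. ✗
6: successors {8}; ¬p there: 8:F. ✗
8: successors {3}; ¬p there: 3:T. ✓
Satisfying worlds: {8}.

1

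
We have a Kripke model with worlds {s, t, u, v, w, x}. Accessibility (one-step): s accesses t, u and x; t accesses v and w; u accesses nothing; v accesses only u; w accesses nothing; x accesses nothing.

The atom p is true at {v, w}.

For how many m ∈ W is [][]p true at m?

5

s: successors {t, u, x}; []p there: t:T, u:T, x:T. ✓
t: successors {v, w}; []p there: v:F, w:T. ✗
u: no successors, so [][]p holds vacuously. ✓
v: successors {u}; []p there: u:T. ✓
w: no successors, so [][]p holds vacuously. ✓
x: no successors, so [][]p holds vacuously. ✓
Satisfying worlds: {s, u, v, w, x}.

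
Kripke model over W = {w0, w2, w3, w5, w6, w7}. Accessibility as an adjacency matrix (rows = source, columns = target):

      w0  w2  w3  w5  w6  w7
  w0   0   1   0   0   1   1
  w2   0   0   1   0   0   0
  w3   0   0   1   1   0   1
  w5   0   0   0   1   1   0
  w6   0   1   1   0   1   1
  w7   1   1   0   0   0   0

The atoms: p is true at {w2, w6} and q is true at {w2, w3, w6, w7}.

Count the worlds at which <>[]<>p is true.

2

w0: successors {w2, w6, w7}; []<>p there: w2:F, w6:F, w7:F. ✗
w2: successors {w3}; []<>p there: w3:F. ✗
w3: successors {w3, w5, w7}; []<>p there: w3:F, w5:T, w7:F. ✓
w5: successors {w5, w6}; []<>p there: w5:T, w6:F. ✓
w6: successors {w2, w3, w6, w7}; []<>p there: w2:F, w3:F, w6:F, w7:F. ✗
w7: successors {w0, w2}; []<>p there: w0:F, w2:F. ✗
Satisfying worlds: {w3, w5}.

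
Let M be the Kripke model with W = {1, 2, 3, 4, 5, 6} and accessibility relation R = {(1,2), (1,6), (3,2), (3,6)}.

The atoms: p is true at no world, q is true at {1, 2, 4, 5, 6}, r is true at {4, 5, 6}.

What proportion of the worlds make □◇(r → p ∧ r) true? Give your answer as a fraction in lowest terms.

1: successors {2, 6}; ◇(r → p ∧ r) there: 2:F, 6:F. ✗
2: no successors, so □◇(r → p ∧ r) holds vacuously. ✓
3: successors {2, 6}; ◇(r → p ∧ r) there: 2:F, 6:F. ✗
4: no successors, so □◇(r → p ∧ r) holds vacuously. ✓
5: no successors, so □◇(r → p ∧ r) holds vacuously. ✓
6: no successors, so □◇(r → p ∧ r) holds vacuously. ✓
That's 4 of 6 worlds, so 4/6 = 2/3.

2/3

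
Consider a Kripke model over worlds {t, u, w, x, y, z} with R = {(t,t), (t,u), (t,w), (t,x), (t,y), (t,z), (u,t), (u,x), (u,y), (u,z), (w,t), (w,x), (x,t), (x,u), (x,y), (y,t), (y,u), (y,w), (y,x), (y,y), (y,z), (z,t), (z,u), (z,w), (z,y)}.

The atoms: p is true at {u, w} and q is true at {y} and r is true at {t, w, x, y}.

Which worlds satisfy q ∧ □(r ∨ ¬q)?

{y}

t: q is F, □(r ∨ ¬q) is T. ✗
u: q is F, □(r ∨ ¬q) is T. ✗
w: q is F, □(r ∨ ¬q) is T. ✗
x: q is F, □(r ∨ ¬q) is T. ✗
y: q is T, □(r ∨ ¬q) is T. ✓
z: q is F, □(r ∨ ¬q) is T. ✗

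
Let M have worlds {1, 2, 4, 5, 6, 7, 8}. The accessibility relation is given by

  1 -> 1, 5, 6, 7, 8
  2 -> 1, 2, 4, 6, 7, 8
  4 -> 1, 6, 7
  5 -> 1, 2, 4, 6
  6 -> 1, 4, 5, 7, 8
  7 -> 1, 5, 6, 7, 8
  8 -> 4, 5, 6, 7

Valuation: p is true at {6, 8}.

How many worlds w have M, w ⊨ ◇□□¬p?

0

1: successors {1, 5, 6, 7, 8}; □□¬p there: 1:F, 5:F, 6:F, 7:F, 8:F. ✗
2: successors {1, 2, 4, 6, 7, 8}; □□¬p there: 1:F, 2:F, 4:F, 6:F, 7:F, 8:F. ✗
4: successors {1, 6, 7}; □□¬p there: 1:F, 6:F, 7:F. ✗
5: successors {1, 2, 4, 6}; □□¬p there: 1:F, 2:F, 4:F, 6:F. ✗
6: successors {1, 4, 5, 7, 8}; □□¬p there: 1:F, 4:F, 5:F, 7:F, 8:F. ✗
7: successors {1, 5, 6, 7, 8}; □□¬p there: 1:F, 5:F, 6:F, 7:F, 8:F. ✗
8: successors {4, 5, 6, 7}; □□¬p there: 4:F, 5:F, 6:F, 7:F. ✗
Satisfying worlds: ∅.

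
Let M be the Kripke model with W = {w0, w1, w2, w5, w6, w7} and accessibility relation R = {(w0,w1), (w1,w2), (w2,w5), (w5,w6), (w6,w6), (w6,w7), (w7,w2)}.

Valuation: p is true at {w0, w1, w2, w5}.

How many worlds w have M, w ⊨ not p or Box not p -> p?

4

w0: not p or Box not p is F, p is T. ✓
w1: not p or Box not p is F, p is T. ✓
w2: not p or Box not p is F, p is T. ✓
w5: not p or Box not p is T, p is T. ✓
w6: not p or Box not p is T, p is F. ✗
w7: not p or Box not p is T, p is F. ✗
Satisfying worlds: {w0, w1, w2, w5}.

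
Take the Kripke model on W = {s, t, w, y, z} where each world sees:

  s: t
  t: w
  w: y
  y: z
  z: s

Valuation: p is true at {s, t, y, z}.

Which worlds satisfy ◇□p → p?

s: ◇□p is F, p is T. ✓
t: ◇□p is T, p is T. ✓
w: ◇□p is T, p is F. ✗
y: ◇□p is T, p is T. ✓
z: ◇□p is T, p is T. ✓

{s, t, y, z}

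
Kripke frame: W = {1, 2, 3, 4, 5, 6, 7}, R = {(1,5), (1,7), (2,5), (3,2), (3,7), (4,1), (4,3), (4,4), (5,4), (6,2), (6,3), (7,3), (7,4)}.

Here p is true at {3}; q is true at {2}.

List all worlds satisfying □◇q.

1: successors {5, 7}; ◇q there: 5:F, 7:F. ✗
2: successors {5}; ◇q there: 5:F. ✗
3: successors {2, 7}; ◇q there: 2:F, 7:F. ✗
4: successors {1, 3, 4}; ◇q there: 1:F, 3:T, 4:F. ✗
5: successors {4}; ◇q there: 4:F. ✗
6: successors {2, 3}; ◇q there: 2:F, 3:T. ✗
7: successors {3, 4}; ◇q there: 3:T, 4:F. ✗

∅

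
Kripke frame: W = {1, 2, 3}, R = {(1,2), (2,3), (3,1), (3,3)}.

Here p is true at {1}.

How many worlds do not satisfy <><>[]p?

1: successors {2}; <>[]p there: 2:F. ✗
2: successors {3}; <>[]p there: 3:F. ✗
3: successors {1, 3}; <>[]p there: 1:F, 3:F. ✗
Satisfying worlds: ∅.
So <><>[]p fails at the other 3 worlds.

3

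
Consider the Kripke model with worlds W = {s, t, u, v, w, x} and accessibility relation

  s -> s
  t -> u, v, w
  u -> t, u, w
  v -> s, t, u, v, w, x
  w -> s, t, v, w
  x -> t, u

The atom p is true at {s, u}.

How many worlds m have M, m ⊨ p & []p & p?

s: p & []p is T, p is T. ✓
t: p & []p is F, p is F. ✗
u: p & []p is F, p is T. ✗
v: p & []p is F, p is F. ✗
w: p & []p is F, p is F. ✗
x: p & []p is F, p is F. ✗
Satisfying worlds: {s}.

1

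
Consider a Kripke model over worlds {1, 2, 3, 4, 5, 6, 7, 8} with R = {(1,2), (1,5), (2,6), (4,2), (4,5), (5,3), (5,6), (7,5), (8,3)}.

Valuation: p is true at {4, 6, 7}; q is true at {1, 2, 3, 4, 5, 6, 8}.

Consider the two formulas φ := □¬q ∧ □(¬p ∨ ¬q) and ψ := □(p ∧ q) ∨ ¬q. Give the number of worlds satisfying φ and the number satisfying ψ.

2 and 4

For □¬q ∧ □(¬p ∨ ¬q):
1: □¬q is F, □(¬p ∨ ¬q) is T. ✗
2: □¬q is F, □(¬p ∨ ¬q) is F. ✗
3: □¬q is T, □(¬p ∨ ¬q) is T. ✓
4: □¬q is F, □(¬p ∨ ¬q) is T. ✗
5: □¬q is F, □(¬p ∨ ¬q) is F. ✗
6: □¬q is T, □(¬p ∨ ¬q) is T. ✓
7: □¬q is F, □(¬p ∨ ¬q) is T. ✗
8: □¬q is F, □(¬p ∨ ¬q) is T. ✗
— 2 worlds.
For □(p ∧ q) ∨ ¬q:
1: □(p ∧ q) is F, ¬q is F. ✗
2: □(p ∧ q) is T, ¬q is F. ✓
3: □(p ∧ q) is T, ¬q is F. ✓
4: □(p ∧ q) is F, ¬q is F. ✗
5: □(p ∧ q) is F, ¬q is F. ✗
6: □(p ∧ q) is T, ¬q is F. ✓
7: □(p ∧ q) is F, ¬q is T. ✓
8: □(p ∧ q) is F, ¬q is F. ✗
— 4 worlds.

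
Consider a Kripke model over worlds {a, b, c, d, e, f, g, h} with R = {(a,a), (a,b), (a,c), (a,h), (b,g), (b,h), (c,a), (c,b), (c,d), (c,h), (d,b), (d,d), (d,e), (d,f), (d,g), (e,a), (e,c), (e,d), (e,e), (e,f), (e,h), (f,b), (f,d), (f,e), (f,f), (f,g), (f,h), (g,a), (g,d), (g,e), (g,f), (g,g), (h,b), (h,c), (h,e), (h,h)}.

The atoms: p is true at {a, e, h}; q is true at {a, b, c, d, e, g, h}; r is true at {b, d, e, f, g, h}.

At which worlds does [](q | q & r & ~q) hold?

{a, b, c, h}

a: successors {a, b, c, h}; q | q & r & ~q there: a:T, b:T, c:T, h:T. ✓
b: successors {g, h}; q | q & r & ~q there: g:T, h:T. ✓
c: successors {a, b, d, h}; q | q & r & ~q there: a:T, b:T, d:T, h:T. ✓
d: successors {b, d, e, f, g}; q | q & r & ~q there: b:T, d:T, e:T, f:F, g:T. ✗
e: successors {a, c, d, e, f, h}; q | q & r & ~q there: a:T, c:T, d:T, e:T, f:F, h:T. ✗
f: successors {b, d, e, f, g, h}; q | q & r & ~q there: b:T, d:T, e:T, f:F, g:T, h:T. ✗
g: successors {a, d, e, f, g}; q | q & r & ~q there: a:T, d:T, e:T, f:F, g:T. ✗
h: successors {b, c, e, h}; q | q & r & ~q there: b:T, c:T, e:T, h:T. ✓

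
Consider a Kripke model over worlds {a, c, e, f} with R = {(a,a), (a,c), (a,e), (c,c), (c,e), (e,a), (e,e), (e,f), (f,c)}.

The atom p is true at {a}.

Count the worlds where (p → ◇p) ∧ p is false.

3

a: p → ◇p is T, p is T. ✓
c: p → ◇p is T, p is F. ✗
e: p → ◇p is T, p is F. ✗
f: p → ◇p is T, p is F. ✗
Satisfying worlds: {a}.
So (p → ◇p) ∧ p fails at the other 3 worlds.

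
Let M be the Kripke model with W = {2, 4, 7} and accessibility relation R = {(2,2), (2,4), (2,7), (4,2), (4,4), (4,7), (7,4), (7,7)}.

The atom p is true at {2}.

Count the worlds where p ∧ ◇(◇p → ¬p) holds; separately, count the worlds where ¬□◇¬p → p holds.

1 and 3

For p ∧ ◇(◇p → ¬p):
2: p is T, ◇(◇p → ¬p) is T. ✓
4: p is F, ◇(◇p → ¬p) is T. ✗
7: p is F, ◇(◇p → ¬p) is T. ✗
— 1 world.
For ¬□◇¬p → p:
2: ¬□◇¬p is F, p is T. ✓
4: ¬□◇¬p is F, p is F. ✓
7: ¬□◇¬p is F, p is F. ✓
— 3 worlds.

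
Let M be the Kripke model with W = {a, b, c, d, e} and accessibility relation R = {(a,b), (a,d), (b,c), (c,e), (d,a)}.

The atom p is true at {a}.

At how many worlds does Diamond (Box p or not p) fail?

a: successors {b, d}; Box p or not p there: b:T, d:T. ✓
b: successors {c}; Box p or not p there: c:T. ✓
c: successors {e}; Box p or not p there: e:T. ✓
d: successors {a}; Box p or not p there: a:F. ✗
e: no successors, so Diamond (Box p or not p) fails. ✗
Satisfying worlds: {a, b, c}.
So Diamond (Box p or not p) fails at the other 2 worlds.

2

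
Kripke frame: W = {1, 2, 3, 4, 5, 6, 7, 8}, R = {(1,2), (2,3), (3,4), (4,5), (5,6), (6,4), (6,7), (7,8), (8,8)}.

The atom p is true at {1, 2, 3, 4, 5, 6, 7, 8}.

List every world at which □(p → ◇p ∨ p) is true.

1: successors {2}; p → ◇p ∨ p there: 2:T. ✓
2: successors {3}; p → ◇p ∨ p there: 3:T. ✓
3: successors {4}; p → ◇p ∨ p there: 4:T. ✓
4: successors {5}; p → ◇p ∨ p there: 5:T. ✓
5: successors {6}; p → ◇p ∨ p there: 6:T. ✓
6: successors {4, 7}; p → ◇p ∨ p there: 4:T, 7:T. ✓
7: successors {8}; p → ◇p ∨ p there: 8:T. ✓
8: successors {8}; p → ◇p ∨ p there: 8:T. ✓

{1, 2, 3, 4, 5, 6, 7, 8}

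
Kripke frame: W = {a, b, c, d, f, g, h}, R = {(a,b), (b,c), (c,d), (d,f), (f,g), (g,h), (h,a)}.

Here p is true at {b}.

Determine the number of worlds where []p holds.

a: successors {b}; p there: b:T. ✓
b: successors {c}; p there: c:F. ✗
c: successors {d}; p there: d:F. ✗
d: successors {f}; p there: f:F. ✗
f: successors {g}; p there: g:F. ✗
g: successors {h}; p there: h:F. ✗
h: successors {a}; p there: a:F. ✗
Satisfying worlds: {a}.

1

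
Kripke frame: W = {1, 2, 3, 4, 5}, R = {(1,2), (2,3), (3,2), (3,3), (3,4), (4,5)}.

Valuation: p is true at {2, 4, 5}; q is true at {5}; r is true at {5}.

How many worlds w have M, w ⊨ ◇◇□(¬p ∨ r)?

2

1: successors {2}; ◇□(¬p ∨ r) there: 2:F. ✗
2: successors {3}; ◇□(¬p ∨ r) there: 3:T. ✓
3: successors {2, 3, 4}; ◇□(¬p ∨ r) there: 2:F, 3:T, 4:T. ✓
4: successors {5}; ◇□(¬p ∨ r) there: 5:F. ✗
5: no successors, so ◇◇□(¬p ∨ r) fails. ✗
Satisfying worlds: {2, 3}.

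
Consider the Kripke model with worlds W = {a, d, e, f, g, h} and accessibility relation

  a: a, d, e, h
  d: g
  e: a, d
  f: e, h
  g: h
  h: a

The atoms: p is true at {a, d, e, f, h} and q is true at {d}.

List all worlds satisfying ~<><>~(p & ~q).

{d, g}

a: <><>~(p & ~q) is T. ✗
d: <><>~(p & ~q) is F. ✓
e: <><>~(p & ~q) is T. ✗
f: <><>~(p & ~q) is T. ✗
g: <><>~(p & ~q) is F. ✓
h: <><>~(p & ~q) is T. ✗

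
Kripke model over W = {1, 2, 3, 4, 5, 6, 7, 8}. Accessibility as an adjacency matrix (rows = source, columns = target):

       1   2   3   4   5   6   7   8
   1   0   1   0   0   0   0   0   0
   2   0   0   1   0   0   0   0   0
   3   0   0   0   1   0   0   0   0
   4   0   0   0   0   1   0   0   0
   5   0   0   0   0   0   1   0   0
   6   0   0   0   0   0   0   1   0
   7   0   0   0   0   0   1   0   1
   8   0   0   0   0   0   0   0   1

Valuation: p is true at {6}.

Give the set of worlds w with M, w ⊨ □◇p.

{4, 6}

1: successors {2}; ◇p there: 2:F. ✗
2: successors {3}; ◇p there: 3:F. ✗
3: successors {4}; ◇p there: 4:F. ✗
4: successors {5}; ◇p there: 5:T. ✓
5: successors {6}; ◇p there: 6:F. ✗
6: successors {7}; ◇p there: 7:T. ✓
7: successors {6, 8}; ◇p there: 6:F, 8:F. ✗
8: successors {8}; ◇p there: 8:F. ✗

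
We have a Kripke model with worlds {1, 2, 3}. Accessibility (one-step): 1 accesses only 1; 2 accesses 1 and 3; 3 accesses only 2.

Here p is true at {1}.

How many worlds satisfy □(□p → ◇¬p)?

1: successors {1}; □p → ◇¬p there: 1:F. ✗
2: successors {1, 3}; □p → ◇¬p there: 1:F, 3:T. ✗
3: successors {2}; □p → ◇¬p there: 2:T. ✓
Satisfying worlds: {3}.

1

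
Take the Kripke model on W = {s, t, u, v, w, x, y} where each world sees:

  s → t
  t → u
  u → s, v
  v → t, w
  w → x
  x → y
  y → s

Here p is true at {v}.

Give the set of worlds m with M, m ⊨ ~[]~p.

s: []~p is T. ✗
t: []~p is T. ✗
u: []~p is F. ✓
v: []~p is T. ✗
w: []~p is T. ✗
x: []~p is T. ✗
y: []~p is T. ✗

{u}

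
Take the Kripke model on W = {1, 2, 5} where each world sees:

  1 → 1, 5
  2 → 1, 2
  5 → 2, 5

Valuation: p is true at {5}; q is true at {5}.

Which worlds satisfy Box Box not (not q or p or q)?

1: successors {1, 5}; Box not (not q or p or q) there: 1:F, 5:F. ✗
2: successors {1, 2}; Box not (not q or p or q) there: 1:F, 2:F. ✗
5: successors {2, 5}; Box not (not q or p or q) there: 2:F, 5:F. ✗

∅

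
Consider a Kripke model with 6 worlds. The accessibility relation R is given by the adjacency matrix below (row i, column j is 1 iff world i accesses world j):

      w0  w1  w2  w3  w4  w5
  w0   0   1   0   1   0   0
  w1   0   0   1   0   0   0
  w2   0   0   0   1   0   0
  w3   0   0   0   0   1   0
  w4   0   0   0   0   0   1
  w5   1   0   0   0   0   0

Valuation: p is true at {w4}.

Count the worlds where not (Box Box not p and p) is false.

w0: Box Box not p and p is F. ✓
w1: Box Box not p and p is F. ✓
w2: Box Box not p and p is F. ✓
w3: Box Box not p and p is F. ✓
w4: Box Box not p and p is T. ✗
w5: Box Box not p and p is F. ✓
Satisfying worlds: {w0, w1, w2, w3, w5}.
So not (Box Box not p and p) fails at the other 1 world.

1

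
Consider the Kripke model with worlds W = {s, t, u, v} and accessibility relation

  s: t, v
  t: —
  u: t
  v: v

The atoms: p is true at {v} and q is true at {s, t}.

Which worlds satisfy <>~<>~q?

s: successors {t, v}; ~<>~q there: t:T, v:F. ✓
t: no successors, so <>~<>~q fails. ✗
u: successors {t}; ~<>~q there: t:T. ✓
v: successors {v}; ~<>~q there: v:F. ✗

{s, u}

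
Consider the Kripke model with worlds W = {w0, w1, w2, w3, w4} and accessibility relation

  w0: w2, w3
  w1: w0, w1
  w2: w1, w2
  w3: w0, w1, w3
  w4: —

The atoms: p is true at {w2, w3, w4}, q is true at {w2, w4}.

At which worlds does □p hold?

{w0, w4}

w0: successors {w2, w3}; p there: w2:T, w3:T. ✓
w1: successors {w0, w1}; p there: w0:F, w1:F. ✗
w2: successors {w1, w2}; p there: w1:F, w2:T. ✗
w3: successors {w0, w1, w3}; p there: w0:F, w1:F, w3:T. ✗
w4: no successors, so □p holds vacuously. ✓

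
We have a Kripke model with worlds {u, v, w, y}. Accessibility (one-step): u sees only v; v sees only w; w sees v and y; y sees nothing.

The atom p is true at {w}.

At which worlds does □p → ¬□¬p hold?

u: □p is F, ¬□¬p is F. ✓
v: □p is T, ¬□¬p is T. ✓
w: □p is F, ¬□¬p is F. ✓
y: □p is T, ¬□¬p is F. ✗

{u, v, w}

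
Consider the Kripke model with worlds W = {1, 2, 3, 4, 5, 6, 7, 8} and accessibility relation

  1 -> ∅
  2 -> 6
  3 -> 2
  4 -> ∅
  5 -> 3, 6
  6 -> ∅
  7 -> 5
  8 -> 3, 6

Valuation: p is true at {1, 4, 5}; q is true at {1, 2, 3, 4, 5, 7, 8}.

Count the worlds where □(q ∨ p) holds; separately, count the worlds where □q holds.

For □(q ∨ p):
1: no successors, so □(q ∨ p) holds vacuously. ✓
2: successors {6}; q ∨ p there: 6:F. ✗
3: successors {2}; q ∨ p there: 2:T. ✓
4: no successors, so □(q ∨ p) holds vacuously. ✓
5: successors {3, 6}; q ∨ p there: 3:T, 6:F. ✗
6: no successors, so □(q ∨ p) holds vacuously. ✓
7: successors {5}; q ∨ p there: 5:T. ✓
8: successors {3, 6}; q ∨ p there: 3:T, 6:F. ✗
— 5 worlds.
For □q:
1: no successors, so □q holds vacuously. ✓
2: successors {6}; q there: 6:F. ✗
3: successors {2}; q there: 2:T. ✓
4: no successors, so □q holds vacuously. ✓
5: successors {3, 6}; q there: 3:T, 6:F. ✗
6: no successors, so □q holds vacuously. ✓
7: successors {5}; q there: 5:T. ✓
8: successors {3, 6}; q there: 3:T, 6:F. ✗
— 5 worlds.

5 and 5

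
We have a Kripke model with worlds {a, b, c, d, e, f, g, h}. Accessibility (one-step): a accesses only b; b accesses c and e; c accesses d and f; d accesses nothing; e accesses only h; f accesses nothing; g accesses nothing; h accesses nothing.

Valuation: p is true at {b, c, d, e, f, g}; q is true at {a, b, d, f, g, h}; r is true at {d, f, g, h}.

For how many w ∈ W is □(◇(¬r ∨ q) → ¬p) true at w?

6

a: successors {b}; ◇(¬r ∨ q) → ¬p there: b:F. ✗
b: successors {c, e}; ◇(¬r ∨ q) → ¬p there: c:F, e:F. ✗
c: successors {d, f}; ◇(¬r ∨ q) → ¬p there: d:T, f:T. ✓
d: no successors, so □(◇(¬r ∨ q) → ¬p) holds vacuously. ✓
e: successors {h}; ◇(¬r ∨ q) → ¬p there: h:T. ✓
f: no successors, so □(◇(¬r ∨ q) → ¬p) holds vacuously. ✓
g: no successors, so □(◇(¬r ∨ q) → ¬p) holds vacuously. ✓
h: no successors, so □(◇(¬r ∨ q) → ¬p) holds vacuously. ✓
Satisfying worlds: {c, d, e, f, g, h}.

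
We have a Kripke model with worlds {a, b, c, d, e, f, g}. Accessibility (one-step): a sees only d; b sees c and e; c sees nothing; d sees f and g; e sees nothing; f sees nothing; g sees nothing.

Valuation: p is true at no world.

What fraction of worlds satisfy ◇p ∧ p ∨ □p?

a: ◇p ∧ p is F, □p is F. ✗
b: ◇p ∧ p is F, □p is F. ✗
c: ◇p ∧ p is F, □p is T. ✓
d: ◇p ∧ p is F, □p is F. ✗
e: ◇p ∧ p is F, □p is T. ✓
f: ◇p ∧ p is F, □p is T. ✓
g: ◇p ∧ p is F, □p is T. ✓
That's 4 of 7 worlds, so 4/7.

4/7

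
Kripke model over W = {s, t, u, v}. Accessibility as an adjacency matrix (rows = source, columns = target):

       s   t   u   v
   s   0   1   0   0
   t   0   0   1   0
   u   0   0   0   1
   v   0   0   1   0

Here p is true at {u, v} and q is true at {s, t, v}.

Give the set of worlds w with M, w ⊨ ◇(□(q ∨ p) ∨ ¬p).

{s, t, u, v}

s: successors {t}; □(q ∨ p) ∨ ¬p there: t:T. ✓
t: successors {u}; □(q ∨ p) ∨ ¬p there: u:T. ✓
u: successors {v}; □(q ∨ p) ∨ ¬p there: v:T. ✓
v: successors {u}; □(q ∨ p) ∨ ¬p there: u:T. ✓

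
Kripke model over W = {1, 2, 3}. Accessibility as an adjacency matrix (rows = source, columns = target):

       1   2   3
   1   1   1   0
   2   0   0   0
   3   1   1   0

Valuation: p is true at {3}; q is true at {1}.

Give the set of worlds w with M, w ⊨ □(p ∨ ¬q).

{2}

1: successors {1, 2}; p ∨ ¬q there: 1:F, 2:T. ✗
2: no successors, so □(p ∨ ¬q) holds vacuously. ✓
3: successors {1, 2}; p ∨ ¬q there: 1:F, 2:T. ✗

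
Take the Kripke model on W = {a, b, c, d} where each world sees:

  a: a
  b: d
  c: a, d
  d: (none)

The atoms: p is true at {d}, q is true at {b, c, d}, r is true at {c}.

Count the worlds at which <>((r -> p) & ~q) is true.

a: successors {a}; (r -> p) & ~q there: a:T. ✓
b: successors {d}; (r -> p) & ~q there: d:F. ✗
c: successors {a, d}; (r -> p) & ~q there: a:T, d:F. ✓
d: no successors, so <>((r -> p) & ~q) fails. ✗
Satisfying worlds: {a, c}.

2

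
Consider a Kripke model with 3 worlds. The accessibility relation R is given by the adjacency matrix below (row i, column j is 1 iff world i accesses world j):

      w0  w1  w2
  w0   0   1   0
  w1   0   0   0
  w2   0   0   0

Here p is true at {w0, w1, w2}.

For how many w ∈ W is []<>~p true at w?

2

w0: successors {w1}; <>~p there: w1:F. ✗
w1: no successors, so []<>~p holds vacuously. ✓
w2: no successors, so []<>~p holds vacuously. ✓
Satisfying worlds: {w1, w2}.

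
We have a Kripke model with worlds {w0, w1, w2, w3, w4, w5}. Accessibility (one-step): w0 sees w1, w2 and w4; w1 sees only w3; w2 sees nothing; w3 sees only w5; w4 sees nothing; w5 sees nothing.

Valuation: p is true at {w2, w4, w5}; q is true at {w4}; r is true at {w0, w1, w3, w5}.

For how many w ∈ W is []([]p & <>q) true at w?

w0: successors {w1, w2, w4}; []p & <>q there: w1:F, w2:F, w4:F. ✗
w1: successors {w3}; []p & <>q there: w3:F. ✗
w2: no successors, so []([]p & <>q) holds vacuously. ✓
w3: successors {w5}; []p & <>q there: w5:F. ✗
w4: no successors, so []([]p & <>q) holds vacuously. ✓
w5: no successors, so []([]p & <>q) holds vacuously. ✓
Satisfying worlds: {w2, w4, w5}.

3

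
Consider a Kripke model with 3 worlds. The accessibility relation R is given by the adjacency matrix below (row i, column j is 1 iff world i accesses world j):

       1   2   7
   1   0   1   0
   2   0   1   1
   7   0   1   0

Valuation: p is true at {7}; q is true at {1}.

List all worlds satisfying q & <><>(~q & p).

1: q is T, <><>(~q & p) is T. ✓
2: q is F, <><>(~q & p) is T. ✗
7: q is F, <><>(~q & p) is T. ✗

{1}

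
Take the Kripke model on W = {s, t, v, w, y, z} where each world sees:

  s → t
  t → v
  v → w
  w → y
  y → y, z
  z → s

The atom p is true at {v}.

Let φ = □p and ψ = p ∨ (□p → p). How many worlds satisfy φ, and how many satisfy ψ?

1 and 5

For □p:
s: successors {t}; p there: t:F. ✗
t: successors {v}; p there: v:T. ✓
v: successors {w}; p there: w:F. ✗
w: successors {y}; p there: y:F. ✗
y: successors {y, z}; p there: y:F, z:F. ✗
z: successors {s}; p there: s:F. ✗
— 1 world.
For p ∨ (□p → p):
s: p is F, □p → p is T. ✓
t: p is F, □p → p is F. ✗
v: p is T, □p → p is T. ✓
w: p is F, □p → p is T. ✓
y: p is F, □p → p is T. ✓
z: p is F, □p → p is T. ✓
— 5 worlds.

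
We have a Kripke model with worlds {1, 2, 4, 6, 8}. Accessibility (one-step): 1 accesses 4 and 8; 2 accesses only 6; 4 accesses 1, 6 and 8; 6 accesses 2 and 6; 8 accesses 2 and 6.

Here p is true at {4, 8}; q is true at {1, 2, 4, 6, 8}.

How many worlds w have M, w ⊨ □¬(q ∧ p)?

3

1: successors {4, 8}; ¬(q ∧ p) there: 4:F, 8:F. ✗
2: successors {6}; ¬(q ∧ p) there: 6:T. ✓
4: successors {1, 6, 8}; ¬(q ∧ p) there: 1:T, 6:T, 8:F. ✗
6: successors {2, 6}; ¬(q ∧ p) there: 2:T, 6:T. ✓
8: successors {2, 6}; ¬(q ∧ p) there: 2:T, 6:T. ✓
Satisfying worlds: {2, 6, 8}.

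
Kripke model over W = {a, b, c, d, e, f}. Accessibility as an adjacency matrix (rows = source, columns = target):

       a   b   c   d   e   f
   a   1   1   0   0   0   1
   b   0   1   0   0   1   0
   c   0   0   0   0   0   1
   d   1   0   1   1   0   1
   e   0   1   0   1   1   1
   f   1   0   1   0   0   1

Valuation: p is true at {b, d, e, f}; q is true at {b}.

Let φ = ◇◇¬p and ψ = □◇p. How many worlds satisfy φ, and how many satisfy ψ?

For ◇◇¬p:
a: successors {a, b, f}; ◇¬p there: a:T, b:F, f:T. ✓
b: successors {b, e}; ◇¬p there: b:F, e:F. ✗
c: successors {f}; ◇¬p there: f:T. ✓
d: successors {a, c, d, f}; ◇¬p there: a:T, c:F, d:T, f:T. ✓
e: successors {b, d, e, f}; ◇¬p there: b:F, d:T, e:F, f:T. ✓
f: successors {a, c, f}; ◇¬p there: a:T, c:F, f:T. ✓
— 5 worlds.
For □◇p:
a: successors {a, b, f}; ◇p there: a:T, b:T, f:T. ✓
b: successors {b, e}; ◇p there: b:T, e:T. ✓
c: successors {f}; ◇p there: f:T. ✓
d: successors {a, c, d, f}; ◇p there: a:T, c:T, d:T, f:T. ✓
e: successors {b, d, e, f}; ◇p there: b:T, d:T, e:T, f:T. ✓
f: successors {a, c, f}; ◇p there: a:T, c:T, f:T. ✓
— 6 worlds.

5 and 6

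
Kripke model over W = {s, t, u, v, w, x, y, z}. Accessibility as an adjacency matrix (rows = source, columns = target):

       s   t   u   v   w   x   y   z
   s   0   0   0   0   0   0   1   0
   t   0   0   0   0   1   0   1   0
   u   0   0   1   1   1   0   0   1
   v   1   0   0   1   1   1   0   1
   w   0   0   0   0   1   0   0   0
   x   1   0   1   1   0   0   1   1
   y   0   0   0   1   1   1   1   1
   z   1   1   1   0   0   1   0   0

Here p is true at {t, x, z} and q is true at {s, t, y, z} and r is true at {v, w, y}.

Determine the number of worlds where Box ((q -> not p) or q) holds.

s: successors {y}; (q -> not p) or q there: y:T. ✓
t: successors {w, y}; (q -> not p) or q there: w:T, y:T. ✓
u: successors {u, v, w, z}; (q -> not p) or q there: u:T, v:T, w:T, z:T. ✓
v: successors {s, v, w, x, z}; (q -> not p) or q there: s:T, v:T, w:T, x:T, z:T. ✓
w: successors {w}; (q -> not p) or q there: w:T. ✓
x: successors {s, u, v, y, z}; (q -> not p) or q there: s:T, u:T, v:T, y:T, z:T. ✓
y: successors {v, w, x, y, z}; (q -> not p) or q there: v:T, w:T, x:T, y:T, z:T. ✓
z: successors {s, t, u, x}; (q -> not p) or q there: s:T, t:T, u:T, x:T. ✓
Satisfying worlds: {s, t, u, v, w, x, y, z}.

8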